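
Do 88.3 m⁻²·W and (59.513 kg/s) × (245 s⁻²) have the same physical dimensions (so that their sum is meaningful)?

Yes

Work out the base dimensions of each:
  88.3 m⁻²·W:  W·m⁻² = J·s⁻¹·m⁻² = kg·s⁻³
  (59.513 kg/s) × (245 s⁻²):  [kg·s⁻¹] · [s⁻²] = kg·s⁻³
Both are kg·s⁻³, so they have the same dimensions and can be added.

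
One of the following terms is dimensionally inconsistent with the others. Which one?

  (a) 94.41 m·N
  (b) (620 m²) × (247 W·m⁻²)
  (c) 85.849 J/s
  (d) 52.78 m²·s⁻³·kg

In SI base units:
  (a) N·m = kg·m·s⁻²·m = kg·m²·s⁻²
  (b) [m²] · [kg·s⁻³] = kg·m²·s⁻³
  (c) J·s⁻¹ = N·m·s⁻¹ = kg·m²·s⁻³
  (d) kg·m²·s⁻³
All reduce to kg·m²·s⁻³ except (a), which is kg·m²·s⁻².

(a)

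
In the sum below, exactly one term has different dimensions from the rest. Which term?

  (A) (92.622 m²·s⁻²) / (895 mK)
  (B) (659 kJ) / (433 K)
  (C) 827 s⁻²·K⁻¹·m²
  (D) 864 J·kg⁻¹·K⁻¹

Work out the base dimensions of each:
  (A) [m²·s⁻²] / [K] = m²·s⁻²·K⁻¹
  (B) [kg·m²·s⁻²] / [K] = kg·m²·s⁻²·K⁻¹
  (C) m²·s⁻²·K⁻¹
  (D) J·kg⁻¹·K⁻¹ = N·m·kg⁻¹·K⁻¹ = m²·s⁻²·K⁻¹
All reduce to m²·s⁻²·K⁻¹ except (B), which is kg·m²·s⁻²·K⁻¹.

(B)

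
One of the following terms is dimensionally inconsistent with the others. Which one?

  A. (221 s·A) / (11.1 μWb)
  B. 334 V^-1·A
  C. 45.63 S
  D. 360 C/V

Reduce each to base SI dimensions:
  A. [s·A] / [kg·m²·s⁻²·A⁻¹] = kg⁻¹·m⁻²·s³·A²
  B. A·V⁻¹ = A·(J·C⁻¹)⁻¹ = kg⁻¹·m⁻²·s³·A²
  C. S = Ω⁻¹ = kg⁻¹·m⁻²·s³·A²
  D. C·V⁻¹ = s·A·(J·C⁻¹)⁻¹ = kg⁻¹·m⁻²·s⁴·A²
All reduce to kg⁻¹·m⁻²·s³·A² except D., which is kg⁻¹·m⁻²·s⁴·A².

D.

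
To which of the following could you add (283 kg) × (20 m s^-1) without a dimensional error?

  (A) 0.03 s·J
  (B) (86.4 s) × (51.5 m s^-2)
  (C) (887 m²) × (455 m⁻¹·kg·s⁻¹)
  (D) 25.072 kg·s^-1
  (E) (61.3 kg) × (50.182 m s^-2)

Reference: [kg] · [m·s⁻¹] = kg·m·s⁻¹.
Each option:
  (A) J·s = N·m·s = kg·m²·s⁻¹
  (B) [s] · [m·s⁻²] = m·s⁻¹
  (C) [m²] · [kg·m⁻¹·s⁻¹] = kg·m·s⁻¹  ← same
  (D) kg·s⁻¹
  (E) [kg] · [m·s⁻²] = kg·m·s⁻²
Only (C) matches kg·m·s⁻¹.

(C)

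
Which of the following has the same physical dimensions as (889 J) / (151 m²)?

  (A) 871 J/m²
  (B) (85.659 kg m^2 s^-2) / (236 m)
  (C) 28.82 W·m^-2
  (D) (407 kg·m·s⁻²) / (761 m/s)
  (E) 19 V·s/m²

(A)

Reference: [kg·m²·s⁻²] / [m²] = kg·s⁻².
Each option:
  (A) J·m⁻² = N·m·m⁻² = kg·s⁻²  ← same
  (B) [kg·m²·s⁻²] / [m] = kg·m·s⁻²
  (C) W·m⁻² = J·s⁻¹·m⁻² = kg·s⁻³
  (D) [kg·m·s⁻²] / [m·s⁻¹] = kg·s⁻¹
  (E) V·s·m⁻² = J·C⁻¹·s·m⁻² = kg·s⁻²·A⁻¹
Only (A) matches kg·s⁻².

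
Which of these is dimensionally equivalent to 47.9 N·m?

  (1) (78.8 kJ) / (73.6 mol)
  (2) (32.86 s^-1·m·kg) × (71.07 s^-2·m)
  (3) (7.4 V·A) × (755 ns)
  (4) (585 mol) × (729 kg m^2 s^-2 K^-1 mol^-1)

Reference: N·m = kg·m·s⁻²·m = kg·m²·s⁻².
Each option:
  (1) [kg·m²·s⁻²] / [mol] = kg·m²·s⁻²·mol⁻¹
  (2) [kg·m·s⁻¹] · [m·s⁻²] = kg·m²·s⁻³
  (3) [kg·m²·s⁻³] · [s] = kg·m²·s⁻²  ← same
  (4) [mol] · [kg·m²·s⁻²·K⁻¹·mol⁻¹] = kg·m²·s⁻²·K⁻¹
Only (3) matches kg·m²·s⁻².

(3)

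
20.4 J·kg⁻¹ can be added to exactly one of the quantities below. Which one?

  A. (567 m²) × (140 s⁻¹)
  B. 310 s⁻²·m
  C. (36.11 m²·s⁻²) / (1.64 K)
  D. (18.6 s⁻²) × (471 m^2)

Reference: J·kg⁻¹ = N·m·kg⁻¹ = m²·s⁻².
Each option:
  A. [m²] · [s⁻¹] = m²·s⁻¹
  B. m·s⁻²
  C. [m²·s⁻²] / [K] = m²·s⁻²·K⁻¹
  D. [s⁻²] · [m²] = m²·s⁻²  ← same
Only D. matches m²·s⁻².

D.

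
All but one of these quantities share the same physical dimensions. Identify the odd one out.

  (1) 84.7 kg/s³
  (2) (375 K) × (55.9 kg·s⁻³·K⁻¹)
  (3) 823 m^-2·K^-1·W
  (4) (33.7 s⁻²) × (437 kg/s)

(3)

Dimensions:
  (1) kg·s⁻³
  (2) [K] · [kg·s⁻³·K⁻¹] = kg·s⁻³
  (3) W·m⁻²·K⁻¹ = J·s⁻¹·m⁻²·K⁻¹ = kg·s⁻³·K⁻¹
  (4) [s⁻²] · [kg·s⁻¹] = kg·s⁻³
All reduce to kg·s⁻³ except (3), which is kg·s⁻³·K⁻¹.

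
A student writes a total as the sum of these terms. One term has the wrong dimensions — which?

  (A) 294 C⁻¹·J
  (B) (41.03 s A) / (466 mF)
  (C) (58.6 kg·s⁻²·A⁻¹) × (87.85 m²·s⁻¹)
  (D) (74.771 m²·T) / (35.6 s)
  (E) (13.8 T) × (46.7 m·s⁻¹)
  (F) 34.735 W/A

(E)

Dimensions:
  (A) J·C⁻¹ = N·m·(s·A)⁻¹ = kg·m²·s⁻³·A⁻¹
  (B) [s·A] / [kg⁻¹·m⁻²·s⁴·A²] = kg·m²·s⁻³·A⁻¹
  (C) [kg·s⁻²·A⁻¹] · [m²·s⁻¹] = kg·m²·s⁻³·A⁻¹
  (D) [kg·m²·s⁻²·A⁻¹] / [s] = kg·m²·s⁻³·A⁻¹
  (E) [kg·s⁻²·A⁻¹] · [m·s⁻¹] = kg·m·s⁻³·A⁻¹
  (F) W·A⁻¹ = J·s⁻¹·A⁻¹ = kg·m²·s⁻³·A⁻¹
All reduce to kg·m²·s⁻³·A⁻¹ except (E), which is kg·m·s⁻³·A⁻¹.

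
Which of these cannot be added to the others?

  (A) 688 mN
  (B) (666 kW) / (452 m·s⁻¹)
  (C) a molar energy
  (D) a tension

(C)

Reduce each to base SI dimensions:
  (A) N = kg·m·s⁻²
  (B) [kg·m²·s⁻³] / [m·s⁻¹] = kg·m·s⁻²
  (C) [molar energy] = kg·m²·s⁻²·mol⁻¹
  (D) [tension] = kg·m·s⁻²
All reduce to kg·m·s⁻² except (C), which is kg·m²·s⁻²·mol⁻¹.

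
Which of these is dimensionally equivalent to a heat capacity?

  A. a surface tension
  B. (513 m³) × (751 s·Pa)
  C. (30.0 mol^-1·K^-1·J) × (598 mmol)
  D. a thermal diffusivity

Reference: [heat capacity] = kg·m²·s⁻²·K⁻¹.
Each option:
  A. [surface tension] = kg·s⁻²
  B. [m³] · [kg·m⁻¹·s⁻¹] = kg·m²·s⁻¹
  C. [kg·m²·s⁻²·K⁻¹·mol⁻¹] · [mol] = kg·m²·s⁻²·K⁻¹  ← same
  D. [thermal diffusivity] = m²·s⁻¹
Only C. matches kg·m²·s⁻²·K⁻¹.

C.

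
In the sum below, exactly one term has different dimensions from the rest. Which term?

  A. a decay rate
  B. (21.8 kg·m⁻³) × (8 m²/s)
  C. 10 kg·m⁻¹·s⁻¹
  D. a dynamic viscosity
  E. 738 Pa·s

Work out the base dimensions of each:
  A. [decay rate] = s⁻¹
  B. [kg·m⁻³] · [m²·s⁻¹] = kg·m⁻¹·s⁻¹
  C. kg·m⁻¹·s⁻¹
  D. [dynamic viscosity] = kg·m⁻¹·s⁻¹
  E. Pa·s = N·m⁻²·s = kg·m⁻¹·s⁻¹
All reduce to kg·m⁻¹·s⁻¹ except A., which is s⁻¹.

A.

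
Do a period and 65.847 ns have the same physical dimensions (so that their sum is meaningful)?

Yes

Work out the base dimensions of each:
  a period:  [period] = s
  65.847 ns:  s
Both are s, so they have the same dimensions and can be added.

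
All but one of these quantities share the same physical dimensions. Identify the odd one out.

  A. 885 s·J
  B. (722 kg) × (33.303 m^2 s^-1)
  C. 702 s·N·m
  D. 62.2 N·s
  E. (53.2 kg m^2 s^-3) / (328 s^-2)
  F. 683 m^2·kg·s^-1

Dimensions:
  A. J·s = N·m·s = kg·m²·s⁻¹
  B. [kg] · [m²·s⁻¹] = kg·m²·s⁻¹
  C. N·m·s = kg·m·s⁻²·m·s = kg·m²·s⁻¹
  D. N·s = kg·m·s⁻²·s = kg·m·s⁻¹
  E. [kg·m²·s⁻³] / [s⁻²] = kg·m²·s⁻¹
  F. kg·m²·s⁻¹
All reduce to kg·m²·s⁻¹ except D., which is kg·m·s⁻¹.

D.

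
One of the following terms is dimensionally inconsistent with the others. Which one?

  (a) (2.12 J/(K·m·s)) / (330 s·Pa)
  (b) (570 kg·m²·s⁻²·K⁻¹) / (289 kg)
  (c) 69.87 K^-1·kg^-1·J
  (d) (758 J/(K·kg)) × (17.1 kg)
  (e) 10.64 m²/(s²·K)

(d)

Reduce each to base SI dimensions:
  (a) [kg·m·s⁻³·K⁻¹] / [kg·m⁻¹·s⁻¹] = m²·s⁻²·K⁻¹
  (b) [kg·m²·s⁻²·K⁻¹] / [kg] = m²·s⁻²·K⁻¹
  (c) J·kg⁻¹·K⁻¹ = N·m·kg⁻¹·K⁻¹ = m²·s⁻²·K⁻¹
  (d) [m²·s⁻²·K⁻¹] · [kg] = kg·m²·s⁻²·K⁻¹
  (e) m²·s⁻²·K⁻¹
All reduce to m²·s⁻²·K⁻¹ except (d), which is kg·m²·s⁻²·K⁻¹.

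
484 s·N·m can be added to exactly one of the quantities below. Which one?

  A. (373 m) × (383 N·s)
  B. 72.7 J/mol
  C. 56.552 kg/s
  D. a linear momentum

Reference: N·m·s = kg·m·s⁻²·m·s = kg·m²·s⁻¹.
Each option:
  A. [m] · [kg·m·s⁻¹] = kg·m²·s⁻¹  ← same
  B. J·mol⁻¹ = N·m·mol⁻¹ = kg·m²·s⁻²·mol⁻¹
  C. kg·s⁻¹
  D. [linear momentum] = kg·m·s⁻¹
Only A. matches kg·m²·s⁻¹.

A.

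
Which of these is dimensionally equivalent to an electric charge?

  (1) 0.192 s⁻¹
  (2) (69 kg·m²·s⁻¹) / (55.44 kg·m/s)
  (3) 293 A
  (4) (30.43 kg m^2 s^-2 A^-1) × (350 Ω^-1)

Reference: [electric charge] = s·A.
Each option:
  (1) s⁻¹
  (2) [kg·m²·s⁻¹] / [kg·m·s⁻¹] = m
  (3) A
  (4) [kg·m²·s⁻²·A⁻¹] · [kg⁻¹·m⁻²·s³·A²] = s·A  ← same
Only (4) matches s·A.

(4)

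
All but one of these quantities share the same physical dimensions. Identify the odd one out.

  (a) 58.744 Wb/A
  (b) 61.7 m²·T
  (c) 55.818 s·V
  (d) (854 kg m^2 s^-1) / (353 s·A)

(a)

Work out the base dimensions of each:
  (a) Wb·A⁻¹ = V·s·A⁻¹ = kg·m²·s⁻²·A⁻²
  (b) T·m² = Wb·m⁻²·m² = kg·m²·s⁻²·A⁻¹
  (c) V·s = J·C⁻¹·s = kg·m²·s⁻²·A⁻¹
  (d) [kg·m²·s⁻¹] / [s·A] = kg·m²·s⁻²·A⁻¹
All reduce to kg·m²·s⁻²·A⁻¹ except (a), which is kg·m²·s⁻²·A⁻².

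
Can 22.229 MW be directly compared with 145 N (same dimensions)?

No

In SI base units:
  22.229 MW:  W = J·s⁻¹ = kg·m²·s⁻³
  145 N:  N = kg·m·s⁻²
kg·m²·s⁻³ ≠ kg·m·s⁻², so they cannot be added.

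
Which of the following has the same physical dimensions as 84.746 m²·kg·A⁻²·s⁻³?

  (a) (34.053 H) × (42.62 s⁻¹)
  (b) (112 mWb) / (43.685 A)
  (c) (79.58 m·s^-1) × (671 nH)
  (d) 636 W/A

Reference: kg·m²·s⁻³·A⁻².
Each option:
  (a) [kg·m²·s⁻²·A⁻²] · [s⁻¹] = kg·m²·s⁻³·A⁻²  ← same
  (b) [kg·m²·s⁻²·A⁻¹] / [A] = kg·m²·s⁻²·A⁻²
  (c) [m·s⁻¹] · [kg·m²·s⁻²·A⁻²] = kg·m³·s⁻³·A⁻²
  (d) W·A⁻¹ = J·s⁻¹·A⁻¹ = kg·m²·s⁻³·A⁻¹
Only (a) matches kg·m²·s⁻³·A⁻².

(a)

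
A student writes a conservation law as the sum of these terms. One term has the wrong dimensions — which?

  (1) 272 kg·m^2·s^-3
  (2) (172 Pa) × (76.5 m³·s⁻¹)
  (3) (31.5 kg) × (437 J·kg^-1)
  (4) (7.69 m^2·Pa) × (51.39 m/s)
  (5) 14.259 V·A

In SI base units:
  (1) kg·m²·s⁻³
  (2) [kg·m⁻¹·s⁻²] · [m³·s⁻¹] = kg·m²·s⁻³
  (3) [kg] · [m²·s⁻²] = kg·m²·s⁻²
  (4) [kg·m·s⁻²] · [m·s⁻¹] = kg·m²·s⁻³
  (5) V·A = J·C⁻¹·A = kg·m²·s⁻³
All reduce to kg·m²·s⁻³ except (3), which is kg·m²·s⁻².

(3)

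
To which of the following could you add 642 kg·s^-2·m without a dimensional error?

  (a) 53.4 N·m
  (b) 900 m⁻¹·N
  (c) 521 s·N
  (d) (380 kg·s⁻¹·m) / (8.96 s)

Reference: kg·m·s⁻².
Each option:
  (a) N·m = kg·m·s⁻²·m = kg·m²·s⁻²
  (b) N·m⁻¹ = kg·m·s⁻²·m⁻¹ = kg·s⁻²
  (c) N·s = kg·m·s⁻²·s = kg·m·s⁻¹
  (d) [kg·m·s⁻¹] / [s] = kg·m·s⁻²  ← same
Only (d) matches kg·m·s⁻².

(d)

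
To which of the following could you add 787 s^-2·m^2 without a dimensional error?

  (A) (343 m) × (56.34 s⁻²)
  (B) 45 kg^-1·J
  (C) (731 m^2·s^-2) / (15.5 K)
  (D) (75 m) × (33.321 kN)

(B)

Reference: m²·s⁻².
Each option:
  (A) [m] · [s⁻²] = m·s⁻²
  (B) J·kg⁻¹ = N·m·kg⁻¹ = m²·s⁻²  ← same
  (C) [m²·s⁻²] / [K] = m²·s⁻²·K⁻¹
  (D) [m] · [kg·m·s⁻²] = kg·m²·s⁻²
Only (B) matches m²·s⁻².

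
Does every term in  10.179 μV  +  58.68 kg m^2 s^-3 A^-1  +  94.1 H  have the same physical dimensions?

Reduce each to base SI dimensions:
  10.179 μV:  V = J·C⁻¹ = kg·m²·s⁻³·A⁻¹
  58.68 kg m^2 s^-3 A^-1:  kg·m²·s⁻³·A⁻¹
  94.1 H:  H = V·s·A⁻¹ = kg·m²·s⁻²·A⁻²
The terms do not share a single dimension (kg·m²·s⁻²·A⁻² vs kg·m²·s⁻³·A⁻¹).

No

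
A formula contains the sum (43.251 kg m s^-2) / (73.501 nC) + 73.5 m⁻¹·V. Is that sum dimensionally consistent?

Yes

In SI base units:
  (43.251 kg m s^-2) / (73.501 nC):  [kg·m·s⁻²] / [s·A] = kg·m·s⁻³·A⁻¹
  73.5 m⁻¹·V:  V·m⁻¹ = J·C⁻¹·m⁻¹ = kg·m·s⁻³·A⁻¹
Both are kg·m·s⁻³·A⁻¹, so they have the same dimensions and can be added.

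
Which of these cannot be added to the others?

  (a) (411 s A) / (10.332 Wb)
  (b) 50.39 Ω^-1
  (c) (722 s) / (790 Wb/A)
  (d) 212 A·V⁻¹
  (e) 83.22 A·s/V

Reduce each to base SI dimensions:
  (a) [s·A] / [kg·m²·s⁻²·A⁻¹] = kg⁻¹·m⁻²·s³·A²
  (b) Ω⁻¹ = (V·A⁻¹)⁻¹ = kg⁻¹·m⁻²·s³·A²
  (c) [s] / [kg·m²·s⁻²·A⁻²] = kg⁻¹·m⁻²·s³·A²
  (d) A·V⁻¹ = A·(J·C⁻¹)⁻¹ = kg⁻¹·m⁻²·s³·A²
  (e) A·s·V⁻¹ = A·s·(J·C⁻¹)⁻¹ = kg⁻¹·m⁻²·s⁴·A²
All reduce to kg⁻¹·m⁻²·s³·A² except (e), which is kg⁻¹·m⁻²·s⁴·A².

(e)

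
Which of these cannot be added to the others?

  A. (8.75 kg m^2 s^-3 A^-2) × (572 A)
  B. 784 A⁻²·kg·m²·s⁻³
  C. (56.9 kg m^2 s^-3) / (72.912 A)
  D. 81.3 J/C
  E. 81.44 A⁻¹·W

B.

Dimensions:
  A. [kg·m²·s⁻³·A⁻²] · [A] = kg·m²·s⁻³·A⁻¹
  B. kg·m²·s⁻³·A⁻²
  C. [kg·m²·s⁻³] / [A] = kg·m²·s⁻³·A⁻¹
  D. J·C⁻¹ = N·m·(s·A)⁻¹ = kg·m²·s⁻³·A⁻¹
  E. W·A⁻¹ = J·s⁻¹·A⁻¹ = kg·m²·s⁻³·A⁻¹
All reduce to kg·m²·s⁻³·A⁻¹ except B., which is kg·m²·s⁻³·A⁻².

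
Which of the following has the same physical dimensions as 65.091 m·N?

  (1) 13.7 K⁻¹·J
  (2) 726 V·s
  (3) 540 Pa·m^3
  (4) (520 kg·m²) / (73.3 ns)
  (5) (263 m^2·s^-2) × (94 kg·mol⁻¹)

(3)

Reference: N·m = kg·m·s⁻²·m = kg·m²·s⁻².
Each option:
  (1) J·K⁻¹ = N·m·K⁻¹ = kg·m²·s⁻²·K⁻¹
  (2) V·s = J·C⁻¹·s = kg·m²·s⁻²·A⁻¹
  (3) Pa·m³ = N·m⁻²·m³ = kg·m²·s⁻²  ← same
  (4) [kg·m²] / [s] = kg·m²·s⁻¹
  (5) [m²·s⁻²] · [kg·mol⁻¹] = kg·m²·s⁻²·mol⁻¹
Only (3) matches kg·m²·s⁻².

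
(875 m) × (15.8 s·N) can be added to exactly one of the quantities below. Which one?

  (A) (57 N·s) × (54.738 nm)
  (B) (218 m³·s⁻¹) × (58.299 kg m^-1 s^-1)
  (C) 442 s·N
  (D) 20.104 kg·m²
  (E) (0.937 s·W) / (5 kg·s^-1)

(A)

Reference: [m] · [kg·m·s⁻¹] = kg·m²·s⁻¹.
Each option:
  (A) [kg·m·s⁻¹] · [m] = kg·m²·s⁻¹  ← same
  (B) [m³·s⁻¹] · [kg·m⁻¹·s⁻¹] = kg·m²·s⁻²
  (C) N·s = kg·m·s⁻²·s = kg·m·s⁻¹
  (D) kg·m²
  (E) [kg·m²·s⁻²] / [kg·s⁻¹] = m²·s⁻¹
Only (A) matches kg·m²·s⁻¹.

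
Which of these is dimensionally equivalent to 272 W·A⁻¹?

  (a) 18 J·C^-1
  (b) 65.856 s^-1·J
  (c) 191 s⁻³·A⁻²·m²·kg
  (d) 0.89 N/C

Reference: W·A⁻¹ = J·s⁻¹·A⁻¹ = kg·m²·s⁻³·A⁻¹.
Each option:
  (a) J·C⁻¹ = N·m·(s·A)⁻¹ = kg·m²·s⁻³·A⁻¹  ← same
  (b) J·s⁻¹ = N·m·s⁻¹ = kg·m²·s⁻³
  (c) kg·m²·s⁻³·A⁻²
  (d) N·C⁻¹ = kg·m·s⁻²·(s·A)⁻¹ = kg·m·s⁻³·A⁻¹
Only (a) matches kg·m²·s⁻³·A⁻¹.

(a)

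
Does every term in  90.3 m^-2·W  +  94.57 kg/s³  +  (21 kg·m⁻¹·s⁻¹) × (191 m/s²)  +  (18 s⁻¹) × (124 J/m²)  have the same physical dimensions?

Yes

Dimensions:
  90.3 m^-2·W:  W·m⁻² = J·s⁻¹·m⁻² = kg·s⁻³
  94.57 kg/s³:  kg·s⁻³
  (21 kg·m⁻¹·s⁻¹) × (191 m/s²):  [kg·m⁻¹·s⁻¹] · [m·s⁻²] = kg·s⁻³
  (18 s⁻¹) × (124 J/m²):  [s⁻¹] · [kg·s⁻²] = kg·s⁻³
Every term reduces to kg·s⁻³.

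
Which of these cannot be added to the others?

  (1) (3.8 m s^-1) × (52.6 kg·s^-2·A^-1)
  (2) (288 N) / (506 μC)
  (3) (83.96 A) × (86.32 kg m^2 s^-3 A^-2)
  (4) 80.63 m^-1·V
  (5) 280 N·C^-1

(3)

Dimensions:
  (1) [m·s⁻¹] · [kg·s⁻²·A⁻¹] = kg·m·s⁻³·A⁻¹
  (2) [kg·m·s⁻²] / [s·A] = kg·m·s⁻³·A⁻¹
  (3) [A] · [kg·m²·s⁻³·A⁻²] = kg·m²·s⁻³·A⁻¹
  (4) V·m⁻¹ = J·C⁻¹·m⁻¹ = kg·m·s⁻³·A⁻¹
  (5) N·C⁻¹ = kg·m·s⁻²·(s·A)⁻¹ = kg·m·s⁻³·A⁻¹
All reduce to kg·m·s⁻³·A⁻¹ except (3), which is kg·m²·s⁻³·A⁻¹.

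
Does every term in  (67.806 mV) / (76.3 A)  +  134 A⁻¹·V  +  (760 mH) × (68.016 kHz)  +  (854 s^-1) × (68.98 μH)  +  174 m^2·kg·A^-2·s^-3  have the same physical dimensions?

Yes

Dimensions:
  (67.806 mV) / (76.3 A):  [kg·m²·s⁻³·A⁻¹] / [A] = kg·m²·s⁻³·A⁻²
  134 A⁻¹·V:  V·A⁻¹ = J·C⁻¹·A⁻¹ = kg·m²·s⁻³·A⁻²
  (760 mH) × (68.016 kHz):  [kg·m²·s⁻²·A⁻²] · [s⁻¹] = kg·m²·s⁻³·A⁻²
  (854 s^-1) × (68.98 μH):  [s⁻¹] · [kg·m²·s⁻²·A⁻²] = kg·m²·s⁻³·A⁻²
  174 m^2·kg·A^-2·s^-3:  kg·m²·s⁻³·A⁻²
Every term reduces to kg·m²·s⁻³·A⁻².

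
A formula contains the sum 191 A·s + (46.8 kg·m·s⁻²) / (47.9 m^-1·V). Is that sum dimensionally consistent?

In SI base units:
  191 A·s:  A·s = s·A
  (46.8 kg·m·s⁻²) / (47.9 m^-1·V):  [kg·m·s⁻²] / [kg·m·s⁻³·A⁻¹] = s·A
Both are s·A, so they have the same dimensions and can be added.

Yes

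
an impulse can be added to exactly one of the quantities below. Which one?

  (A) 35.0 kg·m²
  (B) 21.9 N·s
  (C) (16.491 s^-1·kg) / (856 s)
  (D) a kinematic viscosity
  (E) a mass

(B)

Reference: [impulse] = kg·m·s⁻¹.
Each option:
  (A) kg·m²
  (B) N·s = kg·m·s⁻²·s = kg·m·s⁻¹  ← same
  (C) [kg·s⁻¹] / [s] = kg·s⁻²
  (D) [kinematic viscosity] = m²·s⁻¹
  (E) [mass] = kg
Only (B) matches kg·m·s⁻¹.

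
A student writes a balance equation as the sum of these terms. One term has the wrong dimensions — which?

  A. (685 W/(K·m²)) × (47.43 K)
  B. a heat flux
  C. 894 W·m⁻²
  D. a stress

Work out the base dimensions of each:
  A. [kg·s⁻³·K⁻¹] · [K] = kg·s⁻³
  B. [heat flux] = kg·s⁻³
  C. W·m⁻² = J·s⁻¹·m⁻² = kg·s⁻³
  D. [stress] = kg·m⁻¹·s⁻²
All reduce to kg·s⁻³ except D., which is kg·m⁻¹·s⁻².

D.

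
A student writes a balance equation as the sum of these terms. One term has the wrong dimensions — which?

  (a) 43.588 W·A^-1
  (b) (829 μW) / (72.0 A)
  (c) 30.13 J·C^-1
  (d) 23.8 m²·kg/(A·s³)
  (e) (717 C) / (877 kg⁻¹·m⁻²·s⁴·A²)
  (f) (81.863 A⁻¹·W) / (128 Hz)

(f)

Dimensions:
  (a) W·A⁻¹ = J·s⁻¹·A⁻¹ = kg·m²·s⁻³·A⁻¹
  (b) [kg·m²·s⁻³] / [A] = kg·m²·s⁻³·A⁻¹
  (c) J·C⁻¹ = N·m·(s·A)⁻¹ = kg·m²·s⁻³·A⁻¹
  (d) kg·m²·s⁻³·A⁻¹
  (e) [s·A] / [kg⁻¹·m⁻²·s⁴·A²] = kg·m²·s⁻³·A⁻¹
  (f) [kg·m²·s⁻³·A⁻¹] / [s⁻¹] = kg·m²·s⁻²·A⁻¹
All reduce to kg·m²·s⁻³·A⁻¹ except (f), which is kg·m²·s⁻²·A⁻¹.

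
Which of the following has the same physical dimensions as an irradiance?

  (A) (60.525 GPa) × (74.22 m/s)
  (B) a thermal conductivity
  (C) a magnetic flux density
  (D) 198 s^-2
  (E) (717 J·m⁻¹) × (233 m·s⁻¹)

Reference: [irradiance] = kg·s⁻³.
Each option:
  (A) [kg·m⁻¹·s⁻²] · [m·s⁻¹] = kg·s⁻³  ← same
  (B) [thermal conductivity] = kg·m·s⁻³·K⁻¹
  (C) [magnetic flux density] = kg·s⁻²·A⁻¹
  (D) s⁻²
  (E) [kg·m·s⁻²] · [m·s⁻¹] = kg·m²·s⁻³
Only (A) matches kg·s⁻³.

(A)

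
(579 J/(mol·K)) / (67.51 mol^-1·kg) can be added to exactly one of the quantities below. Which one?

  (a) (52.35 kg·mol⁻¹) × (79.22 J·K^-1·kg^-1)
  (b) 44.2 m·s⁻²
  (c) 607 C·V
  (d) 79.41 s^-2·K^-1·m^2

Reference: [kg·m²·s⁻²·K⁻¹·mol⁻¹] / [kg·mol⁻¹] = m²·s⁻²·K⁻¹.
Each option:
  (a) [kg·mol⁻¹] · [m²·s⁻²·K⁻¹] = kg·m²·s⁻²·K⁻¹·mol⁻¹
  (b) m·s⁻²
  (c) C·V = s·A·J·C⁻¹ = kg·m²·s⁻²
  (d) m²·s⁻²·K⁻¹  ← same
Only (d) matches m²·s⁻²·K⁻¹.

(d)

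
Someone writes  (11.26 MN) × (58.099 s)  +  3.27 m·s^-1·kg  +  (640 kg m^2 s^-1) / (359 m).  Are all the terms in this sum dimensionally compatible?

Dimensions:
  (11.26 MN) × (58.099 s):  [kg·m·s⁻²] · [s] = kg·m·s⁻¹
  3.27 m·s^-1·kg:  kg·m·s⁻¹
  (640 kg m^2 s^-1) / (359 m):  [kg·m²·s⁻¹] / [m] = kg·m·s⁻¹
Every term reduces to kg·m·s⁻¹.

Yes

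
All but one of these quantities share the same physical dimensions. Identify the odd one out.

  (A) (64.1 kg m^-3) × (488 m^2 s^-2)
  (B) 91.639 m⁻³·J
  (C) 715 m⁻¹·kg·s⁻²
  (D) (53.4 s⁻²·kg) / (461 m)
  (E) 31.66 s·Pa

(E)

Expand each in SI base units:
  (A) [kg·m⁻³] · [m²·s⁻²] = kg·m⁻¹·s⁻²
  (B) J·m⁻³ = N·m·m⁻³ = kg·m⁻¹·s⁻²
  (C) kg·m⁻¹·s⁻²
  (D) [kg·s⁻²] / [m] = kg·m⁻¹·s⁻²
  (E) Pa·s = N·m⁻²·s = kg·m⁻¹·s⁻¹
All reduce to kg·m⁻¹·s⁻² except (E), which is kg·m⁻¹·s⁻¹.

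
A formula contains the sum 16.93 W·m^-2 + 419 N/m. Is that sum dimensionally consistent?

No

In SI base units:
  16.93 W·m^-2:  W·m⁻² = J·s⁻¹·m⁻² = kg·s⁻³
  419 N/m:  N·m⁻¹ = kg·m·s⁻²·m⁻¹ = kg·s⁻²
kg·s⁻³ ≠ kg·s⁻², so they cannot be added.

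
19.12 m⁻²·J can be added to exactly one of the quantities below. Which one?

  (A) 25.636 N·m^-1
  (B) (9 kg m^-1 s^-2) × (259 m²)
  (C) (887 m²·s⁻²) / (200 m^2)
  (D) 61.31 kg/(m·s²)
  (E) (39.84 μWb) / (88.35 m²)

Reference: J·m⁻² = N·m·m⁻² = kg·s⁻².
Each option:
  (A) N·m⁻¹ = kg·m·s⁻²·m⁻¹ = kg·s⁻²  ← same
  (B) [kg·m⁻¹·s⁻²] · [m²] = kg·m·s⁻²
  (C) [m²·s⁻²] / [m²] = s⁻²
  (D) kg·m⁻¹·s⁻²
  (E) [kg·m²·s⁻²·A⁻¹] / [m²] = kg·s⁻²·A⁻¹
Only (A) matches kg·s⁻².

(A)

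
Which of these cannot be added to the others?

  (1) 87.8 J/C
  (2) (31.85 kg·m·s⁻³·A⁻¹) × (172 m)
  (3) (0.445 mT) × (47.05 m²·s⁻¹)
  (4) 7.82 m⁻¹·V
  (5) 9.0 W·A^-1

(4)

Reduce each to base SI dimensions:
  (1) J·C⁻¹ = N·m·(s·A)⁻¹ = kg·m²·s⁻³·A⁻¹
  (2) [kg·m·s⁻³·A⁻¹] · [m] = kg·m²·s⁻³·A⁻¹
  (3) [kg·s⁻²·A⁻¹] · [m²·s⁻¹] = kg·m²·s⁻³·A⁻¹
  (4) V·m⁻¹ = J·C⁻¹·m⁻¹ = kg·m·s⁻³·A⁻¹
  (5) W·A⁻¹ = J·s⁻¹·A⁻¹ = kg·m²·s⁻³·A⁻¹
All reduce to kg·m²·s⁻³·A⁻¹ except (4), which is kg·m·s⁻³·A⁻¹.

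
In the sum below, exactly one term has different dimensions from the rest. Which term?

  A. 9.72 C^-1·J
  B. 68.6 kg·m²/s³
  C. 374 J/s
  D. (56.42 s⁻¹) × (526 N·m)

In SI base units:
  A. J·C⁻¹ = N·m·(s·A)⁻¹ = kg·m²·s⁻³·A⁻¹
  B. kg·m²·s⁻³
  C. J·s⁻¹ = N·m·s⁻¹ = kg·m²·s⁻³
  D. [s⁻¹] · [kg·m²·s⁻²] = kg·m²·s⁻³
All reduce to kg·m²·s⁻³ except A., which is kg·m²·s⁻³·A⁻¹.

A.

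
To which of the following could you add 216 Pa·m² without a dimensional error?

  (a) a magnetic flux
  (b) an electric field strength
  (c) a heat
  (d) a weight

Reference: Pa·m² = N·m⁻²·m² = kg·m·s⁻².
Each option:
  (a) [magnetic flux] = kg·m²·s⁻²·A⁻¹
  (b) [electric field strength] = kg·m·s⁻³·A⁻¹
  (c) [heat] = kg·m²·s⁻²
  (d) [weight] = kg·m·s⁻²  ← same
Only (d) matches kg·m·s⁻².

(d)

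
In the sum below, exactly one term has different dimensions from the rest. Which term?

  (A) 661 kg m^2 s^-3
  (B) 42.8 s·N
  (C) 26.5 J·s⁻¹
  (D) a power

(B)

In SI base units:
  (A) kg·m²·s⁻³
  (B) N·s = kg·m·s⁻²·s = kg·m·s⁻¹
  (C) J·s⁻¹ = N·m·s⁻¹ = kg·m²·s⁻³
  (D) [power] = kg·m²·s⁻³
All reduce to kg·m²·s⁻³ except (B), which is kg·m·s⁻¹.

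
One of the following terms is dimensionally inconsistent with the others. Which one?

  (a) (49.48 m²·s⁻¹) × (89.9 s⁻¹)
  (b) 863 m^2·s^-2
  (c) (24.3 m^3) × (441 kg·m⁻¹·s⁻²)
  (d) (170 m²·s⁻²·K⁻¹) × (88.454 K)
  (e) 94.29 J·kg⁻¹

(c)

In SI base units:
  (a) [m²·s⁻¹] · [s⁻¹] = m²·s⁻²
  (b) m²·s⁻²
  (c) [m³] · [kg·m⁻¹·s⁻²] = kg·m²·s⁻²
  (d) [m²·s⁻²·K⁻¹] · [K] = m²·s⁻²
  (e) J·kg⁻¹ = N·m·kg⁻¹ = m²·s⁻²
All reduce to m²·s⁻² except (c), which is kg·m²·s⁻².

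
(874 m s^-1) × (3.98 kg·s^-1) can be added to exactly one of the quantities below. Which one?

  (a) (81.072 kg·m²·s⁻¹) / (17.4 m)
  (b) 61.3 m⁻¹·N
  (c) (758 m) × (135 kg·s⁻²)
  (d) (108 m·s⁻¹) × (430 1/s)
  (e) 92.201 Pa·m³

(c)

Reference: [m·s⁻¹] · [kg·s⁻¹] = kg·m·s⁻².
Each option:
  (a) [kg·m²·s⁻¹] / [m] = kg·m·s⁻¹
  (b) N·m⁻¹ = kg·m·s⁻²·m⁻¹ = kg·s⁻²
  (c) [m] · [kg·s⁻²] = kg·m·s⁻²  ← same
  (d) [m·s⁻¹] · [s⁻¹] = m·s⁻²
  (e) Pa·m³ = N·m⁻²·m³ = kg·m²·s⁻²
Only (c) matches kg·m·s⁻².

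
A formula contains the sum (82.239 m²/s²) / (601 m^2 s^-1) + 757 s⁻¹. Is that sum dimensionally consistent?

Yes

In SI base units:
  (82.239 m²/s²) / (601 m^2 s^-1):  [m²·s⁻²] / [m²·s⁻¹] = s⁻¹
  757 s⁻¹:  s⁻¹
Both are s⁻¹, so they have the same dimensions and can be added.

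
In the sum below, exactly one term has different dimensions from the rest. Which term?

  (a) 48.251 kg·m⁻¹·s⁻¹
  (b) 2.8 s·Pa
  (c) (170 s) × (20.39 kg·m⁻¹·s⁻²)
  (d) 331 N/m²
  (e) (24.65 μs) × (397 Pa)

(d)

In SI base units:
  (a) kg·m⁻¹·s⁻¹
  (b) Pa·s = N·m⁻²·s = kg·m⁻¹·s⁻¹
  (c) [s] · [kg·m⁻¹·s⁻²] = kg·m⁻¹·s⁻¹
  (d) N·m⁻² = kg·m·s⁻²·m⁻² = kg·m⁻¹·s⁻²
  (e) [s] · [kg·m⁻¹·s⁻²] = kg·m⁻¹·s⁻¹
All reduce to kg·m⁻¹·s⁻¹ except (d), which is kg·m⁻¹·s⁻².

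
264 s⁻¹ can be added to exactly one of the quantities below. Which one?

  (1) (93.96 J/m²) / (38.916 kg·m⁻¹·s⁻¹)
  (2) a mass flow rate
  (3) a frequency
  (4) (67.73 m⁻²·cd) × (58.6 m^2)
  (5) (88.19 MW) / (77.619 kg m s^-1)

Reference: s⁻¹.
Each option:
  (1) [kg·s⁻²] / [kg·m⁻¹·s⁻¹] = m·s⁻¹
  (2) [mass flow rate] = kg·s⁻¹
  (3) [frequency] = s⁻¹  ← same
  (4) [m⁻²·cd] · [m²] = cd
  (5) [kg·m²·s⁻³] / [kg·m·s⁻¹] = m·s⁻²
Only (3) matches s⁻¹.

(3)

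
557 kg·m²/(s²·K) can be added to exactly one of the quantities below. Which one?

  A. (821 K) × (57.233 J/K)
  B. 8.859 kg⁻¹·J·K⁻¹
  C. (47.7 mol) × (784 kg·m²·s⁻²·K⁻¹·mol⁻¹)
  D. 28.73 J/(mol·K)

C.

Reference: kg·m²·s⁻²·K⁻¹.
Each option:
  A. [K] · [kg·m²·s⁻²·K⁻¹] = kg·m²·s⁻²
  B. J·kg⁻¹·K⁻¹ = N·m·kg⁻¹·K⁻¹ = m²·s⁻²·K⁻¹
  C. [mol] · [kg·m²·s⁻²·K⁻¹·mol⁻¹] = kg·m²·s⁻²·K⁻¹  ← same
  D. J·mol⁻¹·K⁻¹ = N·m·mol⁻¹·K⁻¹ = kg·m²·s⁻²·K⁻¹·mol⁻¹
Only C. matches kg·m²·s⁻²·K⁻¹.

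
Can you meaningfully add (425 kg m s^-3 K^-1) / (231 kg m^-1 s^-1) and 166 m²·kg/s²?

Dimensions:
  (425 kg m s^-3 K^-1) / (231 kg m^-1 s^-1):  [kg·m·s⁻³·K⁻¹] / [kg·m⁻¹·s⁻¹] = m²·s⁻²·K⁻¹
  166 m²·kg/s²:  kg·m²·s⁻²
m²·s⁻²·K⁻¹ ≠ kg·m²·s⁻², so they cannot be added.

No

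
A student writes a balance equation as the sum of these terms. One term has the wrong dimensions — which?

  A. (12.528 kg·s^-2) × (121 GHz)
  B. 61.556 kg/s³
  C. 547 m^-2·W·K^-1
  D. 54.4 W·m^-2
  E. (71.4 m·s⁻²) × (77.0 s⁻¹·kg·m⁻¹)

Expand each in SI base units:
  A. [kg·s⁻²] · [s⁻¹] = kg·s⁻³
  B. kg·s⁻³
  C. W·m⁻²·K⁻¹ = J·s⁻¹·m⁻²·K⁻¹ = kg·s⁻³·K⁻¹
  D. W·m⁻² = J·s⁻¹·m⁻² = kg·s⁻³
  E. [m·s⁻²] · [kg·m⁻¹·s⁻¹] = kg·s⁻³
All reduce to kg·s⁻³ except C., which is kg·s⁻³·K⁻¹.

C.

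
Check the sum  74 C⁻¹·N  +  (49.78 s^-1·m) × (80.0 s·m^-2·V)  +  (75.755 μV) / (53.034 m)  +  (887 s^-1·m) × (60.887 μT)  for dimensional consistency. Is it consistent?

Work out the base dimensions of each:
  74 C⁻¹·N:  N·C⁻¹ = kg·m·s⁻²·(s·A)⁻¹ = kg·m·s⁻³·A⁻¹
  (49.78 s^-1·m) × (80.0 s·m^-2·V):  [m·s⁻¹] · [kg·s⁻²·A⁻¹] = kg·m·s⁻³·A⁻¹
  (75.755 μV) / (53.034 m):  [kg·m²·s⁻³·A⁻¹] / [m] = kg·m·s⁻³·A⁻¹
  (887 s^-1·m) × (60.887 μT):  [m·s⁻¹] · [kg·s⁻²·A⁻¹] = kg·m·s⁻³·A⁻¹
Every term reduces to kg·m·s⁻³·A⁻¹.

Yes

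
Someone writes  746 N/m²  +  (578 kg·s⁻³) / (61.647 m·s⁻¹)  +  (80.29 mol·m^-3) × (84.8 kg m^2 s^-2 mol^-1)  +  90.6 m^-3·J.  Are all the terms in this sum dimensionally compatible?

Yes

In SI base units:
  746 N/m²:  N·m⁻² = kg·m·s⁻²·m⁻² = kg·m⁻¹·s⁻²
  (578 kg·s⁻³) / (61.647 m·s⁻¹):  [kg·s⁻³] / [m·s⁻¹] = kg·m⁻¹·s⁻²
  (80.29 mol·m^-3) × (84.8 kg m^2 s^-2 mol^-1):  [m⁻³·mol] · [kg·m²·s⁻²·mol⁻¹] = kg·m⁻¹·s⁻²
  90.6 m^-3·J:  J·m⁻³ = N·m·m⁻³ = kg·m⁻¹·s⁻²
Every term reduces to kg·m⁻¹·s⁻².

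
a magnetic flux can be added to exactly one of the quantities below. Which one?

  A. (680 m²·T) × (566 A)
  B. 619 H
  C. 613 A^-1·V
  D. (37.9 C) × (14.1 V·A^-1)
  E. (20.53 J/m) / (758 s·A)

D.

Reference: [magnetic flux] = kg·m²·s⁻²·A⁻¹.
Each option:
  A. [kg·m²·s⁻²·A⁻¹] · [A] = kg·m²·s⁻²
  B. H = V·s·A⁻¹ = kg·m²·s⁻²·A⁻²
  C. V·A⁻¹ = J·C⁻¹·A⁻¹ = kg·m²·s⁻³·A⁻²
  D. [s·A] · [kg·m²·s⁻³·A⁻²] = kg·m²·s⁻²·A⁻¹  ← same
  E. [kg·m·s⁻²] / [s·A] = kg·m·s⁻³·A⁻¹
Only D. matches kg·m²·s⁻²·A⁻¹.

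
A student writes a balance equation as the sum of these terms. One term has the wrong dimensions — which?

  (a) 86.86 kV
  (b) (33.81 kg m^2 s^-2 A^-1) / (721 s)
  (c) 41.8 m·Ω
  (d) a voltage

In SI base units:
  (a) V = J·C⁻¹ = kg·m²·s⁻³·A⁻¹
  (b) [kg·m²·s⁻²·A⁻¹] / [s] = kg·m²·s⁻³·A⁻¹
  (c) Ω·m = V·A⁻¹·m = kg·m³·s⁻³·A⁻²
  (d) [voltage] = kg·m²·s⁻³·A⁻¹
All reduce to kg·m²·s⁻³·A⁻¹ except (c), which is kg·m³·s⁻³·A⁻².

(c)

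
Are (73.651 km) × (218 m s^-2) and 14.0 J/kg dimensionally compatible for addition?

Work out the base dimensions of each:
  (73.651 km) × (218 m s^-2):  [m] · [m·s⁻²] = m²·s⁻²
  14.0 J/kg:  J·kg⁻¹ = N·m·kg⁻¹ = m²·s⁻²
Both are m²·s⁻², so they have the same dimensions and can be added.

Yes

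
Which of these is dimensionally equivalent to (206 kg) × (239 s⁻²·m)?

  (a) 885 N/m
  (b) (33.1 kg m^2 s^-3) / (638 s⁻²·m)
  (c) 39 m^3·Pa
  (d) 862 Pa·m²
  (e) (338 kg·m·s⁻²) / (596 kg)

(d)

Reference: [kg] · [m·s⁻²] = kg·m·s⁻².
Each option:
  (a) N·m⁻¹ = kg·m·s⁻²·m⁻¹ = kg·s⁻²
  (b) [kg·m²·s⁻³] / [m·s⁻²] = kg·m·s⁻¹
  (c) Pa·m³ = N·m⁻²·m³ = kg·m²·s⁻²
  (d) Pa·m² = N·m⁻²·m² = kg·m·s⁻²  ← same
  (e) [kg·m·s⁻²] / [kg] = m·s⁻²
Only (d) matches kg·m·s⁻².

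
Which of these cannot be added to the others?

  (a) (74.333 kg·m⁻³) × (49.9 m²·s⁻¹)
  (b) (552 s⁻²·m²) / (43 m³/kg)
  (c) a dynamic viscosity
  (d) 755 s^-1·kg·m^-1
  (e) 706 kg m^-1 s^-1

(b)

Reduce each to base SI dimensions:
  (a) [kg·m⁻³] · [m²·s⁻¹] = kg·m⁻¹·s⁻¹
  (b) [m²·s⁻²] / [kg⁻¹·m³] = kg·m⁻¹·s⁻²
  (c) [dynamic viscosity] = kg·m⁻¹·s⁻¹
  (d) kg·m⁻¹·s⁻¹
  (e) kg·m⁻¹·s⁻¹
All reduce to kg·m⁻¹·s⁻¹ except (b), which is kg·m⁻¹·s⁻².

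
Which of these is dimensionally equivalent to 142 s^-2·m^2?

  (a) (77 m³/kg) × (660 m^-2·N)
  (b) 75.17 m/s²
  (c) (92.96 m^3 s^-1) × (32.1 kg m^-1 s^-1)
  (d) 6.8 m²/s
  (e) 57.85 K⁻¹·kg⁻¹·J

Reference: m²·s⁻².
Each option:
  (a) [kg⁻¹·m³] · [kg·m⁻¹·s⁻²] = m²·s⁻²  ← same
  (b) m·s⁻²
  (c) [m³·s⁻¹] · [kg·m⁻¹·s⁻¹] = kg·m²·s⁻²
  (d) m²·s⁻¹
  (e) J·kg⁻¹·K⁻¹ = N·m·kg⁻¹·K⁻¹ = m²·s⁻²·K⁻¹
Only (a) matches m²·s⁻².

(a)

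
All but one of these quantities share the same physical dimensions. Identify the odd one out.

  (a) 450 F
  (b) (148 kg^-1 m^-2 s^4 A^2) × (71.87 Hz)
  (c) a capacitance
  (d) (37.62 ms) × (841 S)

(b)

In SI base units:
  (a) F = C·V⁻¹ = kg⁻¹·m⁻²·s⁴·A²
  (b) [kg⁻¹·m⁻²·s⁴·A²] · [s⁻¹] = kg⁻¹·m⁻²·s³·A²
  (c) [capacitance] = kg⁻¹·m⁻²·s⁴·A²
  (d) [s] · [kg⁻¹·m⁻²·s³·A²] = kg⁻¹·m⁻²·s⁴·A²
All reduce to kg⁻¹·m⁻²·s⁴·A² except (b), which is kg⁻¹·m⁻²·s³·A².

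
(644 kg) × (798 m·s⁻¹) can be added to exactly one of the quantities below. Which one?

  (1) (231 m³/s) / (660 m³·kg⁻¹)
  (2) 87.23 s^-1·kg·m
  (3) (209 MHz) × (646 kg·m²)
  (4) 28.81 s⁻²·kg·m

(2)

Reference: [kg] · [m·s⁻¹] = kg·m·s⁻¹.
Each option:
  (1) [m³·s⁻¹] / [kg⁻¹·m³] = kg·s⁻¹
  (2) kg·m·s⁻¹  ← same
  (3) [s⁻¹] · [kg·m²] = kg·m²·s⁻¹
  (4) kg·m·s⁻²
Only (2) matches kg·m·s⁻¹.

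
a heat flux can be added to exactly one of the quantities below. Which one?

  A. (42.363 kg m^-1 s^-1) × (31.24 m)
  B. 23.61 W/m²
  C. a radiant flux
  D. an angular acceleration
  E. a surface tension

Reference: [heat flux] = kg·s⁻³.
Each option:
  A. [kg·m⁻¹·s⁻¹] · [m] = kg·s⁻¹
  B. W·m⁻² = J·s⁻¹·m⁻² = kg·s⁻³  ← same
  C. [radiant flux] = kg·m²·s⁻³
  D. [angular acceleration] = s⁻²
  E. [surface tension] = kg·s⁻²
Only B. matches kg·s⁻³.

B.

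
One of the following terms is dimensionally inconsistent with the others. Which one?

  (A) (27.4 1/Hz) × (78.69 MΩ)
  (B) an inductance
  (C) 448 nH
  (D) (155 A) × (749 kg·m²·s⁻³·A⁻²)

Reduce each to base SI dimensions:
  (A) [s] · [kg·m²·s⁻³·A⁻²] = kg·m²·s⁻²·A⁻²
  (B) [inductance] = kg·m²·s⁻²·A⁻²
  (C) H = V·s·A⁻¹ = kg·m²·s⁻²·A⁻²
  (D) [A] · [kg·m²·s⁻³·A⁻²] = kg·m²·s⁻³·A⁻¹
All reduce to kg·m²·s⁻²·A⁻² except (D), which is kg·m²·s⁻³·A⁻¹.

(D)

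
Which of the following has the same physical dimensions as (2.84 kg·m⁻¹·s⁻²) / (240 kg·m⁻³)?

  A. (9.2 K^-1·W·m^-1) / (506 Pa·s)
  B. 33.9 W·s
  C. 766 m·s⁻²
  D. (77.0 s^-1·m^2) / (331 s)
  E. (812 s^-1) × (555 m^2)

Reference: [kg·m⁻¹·s⁻²] / [kg·m⁻³] = m²·s⁻².
Each option:
  A. [kg·m·s⁻³·K⁻¹] / [kg·m⁻¹·s⁻¹] = m²·s⁻²·K⁻¹
  B. W·s = J·s⁻¹·s = kg·m²·s⁻²
  C. m·s⁻²
  D. [m²·s⁻¹] / [s] = m²·s⁻²  ← same
  E. [s⁻¹] · [m²] = m²·s⁻¹
Only D. matches m²·s⁻².

D.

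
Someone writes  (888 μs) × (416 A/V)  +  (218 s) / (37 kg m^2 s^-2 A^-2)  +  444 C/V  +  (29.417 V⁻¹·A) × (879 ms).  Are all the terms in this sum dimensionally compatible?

Work out the base dimensions of each:
  (888 μs) × (416 A/V):  [s] · [kg⁻¹·m⁻²·s³·A²] = kg⁻¹·m⁻²·s⁴·A²
  (218 s) / (37 kg m^2 s^-2 A^-2):  [s] / [kg·m²·s⁻²·A⁻²] = kg⁻¹·m⁻²·s³·A²
  444 C/V:  C·V⁻¹ = s·A·(J·C⁻¹)⁻¹ = kg⁻¹·m⁻²·s⁴·A²
  (29.417 V⁻¹·A) × (879 ms):  [kg⁻¹·m⁻²·s³·A²] · [s] = kg⁻¹·m⁻²·s⁴·A²
The terms do not share a single dimension (kg⁻¹·m⁻²·s³·A² vs kg⁻¹·m⁻²·s⁴·A²).

No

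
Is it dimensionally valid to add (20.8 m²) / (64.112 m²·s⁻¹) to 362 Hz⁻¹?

Yes

Work out the base dimensions of each:
  (20.8 m²) / (64.112 m²·s⁻¹):  [m²] / [m²·s⁻¹] = s
  362 Hz⁻¹:  Hz⁻¹ = (s⁻¹)⁻¹ = s
Both are s, so they have the same dimensions and can be added.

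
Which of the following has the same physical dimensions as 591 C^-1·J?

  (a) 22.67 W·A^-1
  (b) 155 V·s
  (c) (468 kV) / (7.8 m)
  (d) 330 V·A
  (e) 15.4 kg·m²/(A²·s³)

Reference: J·C⁻¹ = N·m·(s·A)⁻¹ = kg·m²·s⁻³·A⁻¹.
Each option:
  (a) W·A⁻¹ = J·s⁻¹·A⁻¹ = kg·m²·s⁻³·A⁻¹  ← same
  (b) V·s = J·C⁻¹·s = kg·m²·s⁻²·A⁻¹
  (c) [kg·m²·s⁻³·A⁻¹] / [m] = kg·m·s⁻³·A⁻¹
  (d) V·A = J·C⁻¹·A = kg·m²·s⁻³
  (e) kg·m²·s⁻³·A⁻²
Only (a) matches kg·m²·s⁻³·A⁻¹.

(a)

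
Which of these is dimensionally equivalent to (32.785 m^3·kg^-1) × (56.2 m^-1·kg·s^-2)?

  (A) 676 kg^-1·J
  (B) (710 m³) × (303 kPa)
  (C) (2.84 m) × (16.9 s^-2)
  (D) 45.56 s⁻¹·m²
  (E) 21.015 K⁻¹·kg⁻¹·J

Reference: [kg⁻¹·m³] · [kg·m⁻¹·s⁻²] = m²·s⁻².
Each option:
  (A) J·kg⁻¹ = N·m·kg⁻¹ = m²·s⁻²  ← same
  (B) [m³] · [kg·m⁻¹·s⁻²] = kg·m²·s⁻²
  (C) [m] · [s⁻²] = m·s⁻²
  (D) m²·s⁻¹
  (E) J·kg⁻¹·K⁻¹ = N·m·kg⁻¹·K⁻¹ = m²·s⁻²·K⁻¹
Only (A) matches m²·s⁻².

(A)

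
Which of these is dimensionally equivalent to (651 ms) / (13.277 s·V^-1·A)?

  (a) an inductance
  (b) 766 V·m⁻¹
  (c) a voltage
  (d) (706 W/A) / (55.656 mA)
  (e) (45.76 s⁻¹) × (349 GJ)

(d)

Reference: [s] / [kg⁻¹·m⁻²·s⁴·A²] = kg·m²·s⁻³·A⁻².
Each option:
  (a) [inductance] = kg·m²·s⁻²·A⁻²
  (b) V·m⁻¹ = J·C⁻¹·m⁻¹ = kg·m·s⁻³·A⁻¹
  (c) [voltage] = kg·m²·s⁻³·A⁻¹
  (d) [kg·m²·s⁻³·A⁻¹] / [A] = kg·m²·s⁻³·A⁻²  ← same
  (e) [s⁻¹] · [kg·m²·s⁻²] = kg·m²·s⁻³
Only (d) matches kg·m²·s⁻³·A⁻².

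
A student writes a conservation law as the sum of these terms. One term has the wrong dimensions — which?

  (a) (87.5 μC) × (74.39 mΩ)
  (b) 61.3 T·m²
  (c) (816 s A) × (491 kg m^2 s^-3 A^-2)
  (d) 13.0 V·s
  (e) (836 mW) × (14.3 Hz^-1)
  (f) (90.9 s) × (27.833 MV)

(e)

Reduce each to base SI dimensions:
  (a) [s·A] · [kg·m²·s⁻³·A⁻²] = kg·m²·s⁻²·A⁻¹
  (b) T·m² = Wb·m⁻²·m² = kg·m²·s⁻²·A⁻¹
  (c) [s·A] · [kg·m²·s⁻³·A⁻²] = kg·m²·s⁻²·A⁻¹
  (d) V·s = J·C⁻¹·s = kg·m²·s⁻²·A⁻¹
  (e) [kg·m²·s⁻³] · [s] = kg·m²·s⁻²
  (f) [s] · [kg·m²·s⁻³·A⁻¹] = kg·m²·s⁻²·A⁻¹
All reduce to kg·m²·s⁻²·A⁻¹ except (e), which is kg·m²·s⁻².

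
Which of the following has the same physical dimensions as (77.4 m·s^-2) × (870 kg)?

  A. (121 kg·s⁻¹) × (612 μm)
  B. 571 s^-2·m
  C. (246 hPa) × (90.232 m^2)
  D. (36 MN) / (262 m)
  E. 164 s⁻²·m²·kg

C.

Reference: [m·s⁻²] · [kg] = kg·m·s⁻².
Each option:
  A. [kg·s⁻¹] · [m] = kg·m·s⁻¹
  B. m·s⁻²
  C. [kg·m⁻¹·s⁻²] · [m²] = kg·m·s⁻²  ← same
  D. [kg·m·s⁻²] / [m] = kg·s⁻²
  E. kg·m²·s⁻²
Only C. matches kg·m·s⁻².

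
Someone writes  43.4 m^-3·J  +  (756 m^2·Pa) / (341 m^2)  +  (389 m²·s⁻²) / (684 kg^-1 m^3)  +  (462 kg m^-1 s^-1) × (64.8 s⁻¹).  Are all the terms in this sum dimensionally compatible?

Work out the base dimensions of each:
  43.4 m^-3·J:  J·m⁻³ = N·m·m⁻³ = kg·m⁻¹·s⁻²
  (756 m^2·Pa) / (341 m^2):  [kg·m·s⁻²] / [m²] = kg·m⁻¹·s⁻²
  (389 m²·s⁻²) / (684 kg^-1 m^3):  [m²·s⁻²] / [kg⁻¹·m³] = kg·m⁻¹·s⁻²
  (462 kg m^-1 s^-1) × (64.8 s⁻¹):  [kg·m⁻¹·s⁻¹] · [s⁻¹] = kg·m⁻¹·s⁻²
Every term reduces to kg·m⁻¹·s⁻².

Yes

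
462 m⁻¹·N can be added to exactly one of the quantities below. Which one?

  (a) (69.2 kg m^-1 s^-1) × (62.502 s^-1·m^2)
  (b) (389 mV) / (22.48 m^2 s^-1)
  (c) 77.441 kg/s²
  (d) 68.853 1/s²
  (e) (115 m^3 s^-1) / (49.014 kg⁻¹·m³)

(c)

Reference: N·m⁻¹ = kg·m·s⁻²·m⁻¹ = kg·s⁻².
Each option:
  (a) [kg·m⁻¹·s⁻¹] · [m²·s⁻¹] = kg·m·s⁻²
  (b) [kg·m²·s⁻³·A⁻¹] / [m²·s⁻¹] = kg·s⁻²·A⁻¹
  (c) kg·s⁻²  ← same
  (d) s⁻²
  (e) [m³·s⁻¹] / [kg⁻¹·m³] = kg·s⁻¹
Only (c) matches kg·s⁻².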